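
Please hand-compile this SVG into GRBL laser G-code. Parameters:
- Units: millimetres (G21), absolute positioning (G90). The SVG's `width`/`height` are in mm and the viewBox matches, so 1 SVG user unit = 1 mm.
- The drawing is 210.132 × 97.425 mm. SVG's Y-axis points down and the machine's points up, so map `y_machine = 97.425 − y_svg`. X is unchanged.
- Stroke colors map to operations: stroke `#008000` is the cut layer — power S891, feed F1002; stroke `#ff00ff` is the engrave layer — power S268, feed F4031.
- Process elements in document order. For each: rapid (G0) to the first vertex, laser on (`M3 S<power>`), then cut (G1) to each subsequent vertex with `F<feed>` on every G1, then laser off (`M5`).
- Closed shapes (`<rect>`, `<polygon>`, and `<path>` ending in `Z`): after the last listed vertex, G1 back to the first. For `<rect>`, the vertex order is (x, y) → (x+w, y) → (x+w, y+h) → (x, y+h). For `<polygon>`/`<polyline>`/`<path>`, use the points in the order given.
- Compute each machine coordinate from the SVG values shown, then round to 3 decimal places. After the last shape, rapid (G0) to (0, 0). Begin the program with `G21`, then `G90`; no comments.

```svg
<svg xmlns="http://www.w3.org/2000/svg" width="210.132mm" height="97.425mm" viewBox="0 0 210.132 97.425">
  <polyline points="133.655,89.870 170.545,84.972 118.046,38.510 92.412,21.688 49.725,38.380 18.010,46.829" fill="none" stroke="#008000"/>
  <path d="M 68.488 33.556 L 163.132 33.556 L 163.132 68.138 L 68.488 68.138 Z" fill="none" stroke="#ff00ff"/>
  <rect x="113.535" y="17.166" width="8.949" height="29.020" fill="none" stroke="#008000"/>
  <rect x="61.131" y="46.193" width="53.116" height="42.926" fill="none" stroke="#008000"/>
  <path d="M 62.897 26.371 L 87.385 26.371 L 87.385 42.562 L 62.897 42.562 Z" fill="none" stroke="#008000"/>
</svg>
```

G21
G90
G0 X133.655 Y7.555
M3 S891
G1 X170.545 Y12.453 F1002
G1 X118.046 Y58.915 F1002
G1 X92.412 Y75.737 F1002
G1 X49.725 Y59.045 F1002
G1 X18.010 Y50.596 F1002
M5
G0 X68.488 Y63.869
M3 S268
G1 X163.132 Y63.869 F4031
G1 X163.132 Y29.287 F4031
G1 X68.488 Y29.287 F4031
G1 X68.488 Y63.869 F4031
M5
G0 X113.535 Y80.259
M3 S891
G1 X122.484 Y80.259 F1002
G1 X122.484 Y51.239 F1002
G1 X113.535 Y51.239 F1002
G1 X113.535 Y80.259 F1002
M5
G0 X61.131 Y51.232
M3 S891
G1 X114.247 Y51.232 F1002
G1 X114.247 Y8.306 F1002
G1 X61.131 Y8.306 F1002
G1 X61.131 Y51.232 F1002
M5
G0 X62.897 Y71.054
M3 S891
G1 X87.385 Y71.054 F1002
G1 X87.385 Y54.863 F1002
G1 X62.897 Y54.863 F1002
G1 X62.897 Y71.054 F1002
M5
G0 X0.000 Y0.000

1 u = 1 mm; y_m = 97.425 − y.

[1] `<polyline>` open polyline, #008000→cut S891 F1002: (133.655,7.555) → (170.545,12.453) → (118.046,58.915) → (92.412,75.737) → (49.725,59.045) → (18.010,50.596)

[2] `<path>` rectangle, #ff00ff→engrave S268 F4031: (68.488,63.869) → (163.132,63.869) → (163.132,29.287) → (68.488,29.287) → (68.488,63.869) (closed)

[3] `<rect>` rectangle, #008000→cut S891 F1002: (113.535,80.259) → (122.484,80.259) → (122.484,51.239) → (113.535,51.239) → (113.535,80.259) (closed)

[4] `<rect>` rectangle, #008000→cut S891 F1002: (61.131,51.232) → (114.247,51.232) → (114.247,8.306) → (61.131,8.306) → (61.131,51.232) (closed)

[5] `<path>` rectangle, #008000→cut S891 F1002: (62.897,71.054) → (87.385,71.054) → (87.385,54.863) → (62.897,54.863) → (62.897,71.054) (closed)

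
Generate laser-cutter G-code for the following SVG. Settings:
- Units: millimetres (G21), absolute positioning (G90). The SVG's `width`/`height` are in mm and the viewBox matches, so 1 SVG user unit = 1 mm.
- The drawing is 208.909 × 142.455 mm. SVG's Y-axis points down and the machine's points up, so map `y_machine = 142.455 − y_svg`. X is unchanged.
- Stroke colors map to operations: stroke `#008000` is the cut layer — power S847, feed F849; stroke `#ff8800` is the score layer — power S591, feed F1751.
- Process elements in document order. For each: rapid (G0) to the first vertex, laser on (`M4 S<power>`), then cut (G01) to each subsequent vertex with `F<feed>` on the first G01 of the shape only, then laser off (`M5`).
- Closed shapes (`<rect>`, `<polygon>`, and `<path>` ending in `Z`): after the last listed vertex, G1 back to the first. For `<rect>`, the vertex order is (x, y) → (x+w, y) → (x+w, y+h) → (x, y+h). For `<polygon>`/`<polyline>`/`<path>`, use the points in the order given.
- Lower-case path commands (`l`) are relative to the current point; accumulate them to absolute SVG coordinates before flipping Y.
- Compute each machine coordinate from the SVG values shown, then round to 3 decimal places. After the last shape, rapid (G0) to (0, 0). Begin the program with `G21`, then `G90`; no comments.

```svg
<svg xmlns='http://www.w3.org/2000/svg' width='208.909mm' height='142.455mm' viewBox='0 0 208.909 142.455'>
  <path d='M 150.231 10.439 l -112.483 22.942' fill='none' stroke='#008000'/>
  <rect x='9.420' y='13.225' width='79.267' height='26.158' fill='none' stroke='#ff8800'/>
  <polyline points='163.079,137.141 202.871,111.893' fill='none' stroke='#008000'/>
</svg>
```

G21
G90
G0 X150.231 Y132.016
M4 S847
G01 X37.748 Y109.074 F849
M5
G0 X9.420 Y129.230
M4 S591
G01 X88.687 Y129.230 F1751
G01 X88.687 Y103.072
G01 X9.420 Y103.072
G01 X9.420 Y129.230
M5
G0 X163.079 Y5.314
M4 S847
G01 X202.871 Y30.562 F849
M5
G0 X0.000 Y0.000

Since the viewBox matches the mm dimensions, user units are millimetres directly. The only transform is the Y-flip y_m = 142.455 − y_svg.

Shape 1 is a line segment drawn with `<path>`. Its stroke #008000 means cut at S847, F849. After flipping Y the toolpath is (150.231,132.016) → (37.748,109.074).

Shape 2 is a rectangle drawn with `<rect>`. Its stroke #ff8800 means score at S591, F1751. After flipping Y the toolpath is (9.420,129.230) → (88.687,129.230) → (88.687,103.072) → (9.420,103.072) → (9.420,129.230), returning to the start.

Shape 3 is a line segment drawn with `<polyline>`. Its stroke #008000 means cut at S847, F849. After flipping Y the toolpath is (163.079,5.314) → (202.871,30.562).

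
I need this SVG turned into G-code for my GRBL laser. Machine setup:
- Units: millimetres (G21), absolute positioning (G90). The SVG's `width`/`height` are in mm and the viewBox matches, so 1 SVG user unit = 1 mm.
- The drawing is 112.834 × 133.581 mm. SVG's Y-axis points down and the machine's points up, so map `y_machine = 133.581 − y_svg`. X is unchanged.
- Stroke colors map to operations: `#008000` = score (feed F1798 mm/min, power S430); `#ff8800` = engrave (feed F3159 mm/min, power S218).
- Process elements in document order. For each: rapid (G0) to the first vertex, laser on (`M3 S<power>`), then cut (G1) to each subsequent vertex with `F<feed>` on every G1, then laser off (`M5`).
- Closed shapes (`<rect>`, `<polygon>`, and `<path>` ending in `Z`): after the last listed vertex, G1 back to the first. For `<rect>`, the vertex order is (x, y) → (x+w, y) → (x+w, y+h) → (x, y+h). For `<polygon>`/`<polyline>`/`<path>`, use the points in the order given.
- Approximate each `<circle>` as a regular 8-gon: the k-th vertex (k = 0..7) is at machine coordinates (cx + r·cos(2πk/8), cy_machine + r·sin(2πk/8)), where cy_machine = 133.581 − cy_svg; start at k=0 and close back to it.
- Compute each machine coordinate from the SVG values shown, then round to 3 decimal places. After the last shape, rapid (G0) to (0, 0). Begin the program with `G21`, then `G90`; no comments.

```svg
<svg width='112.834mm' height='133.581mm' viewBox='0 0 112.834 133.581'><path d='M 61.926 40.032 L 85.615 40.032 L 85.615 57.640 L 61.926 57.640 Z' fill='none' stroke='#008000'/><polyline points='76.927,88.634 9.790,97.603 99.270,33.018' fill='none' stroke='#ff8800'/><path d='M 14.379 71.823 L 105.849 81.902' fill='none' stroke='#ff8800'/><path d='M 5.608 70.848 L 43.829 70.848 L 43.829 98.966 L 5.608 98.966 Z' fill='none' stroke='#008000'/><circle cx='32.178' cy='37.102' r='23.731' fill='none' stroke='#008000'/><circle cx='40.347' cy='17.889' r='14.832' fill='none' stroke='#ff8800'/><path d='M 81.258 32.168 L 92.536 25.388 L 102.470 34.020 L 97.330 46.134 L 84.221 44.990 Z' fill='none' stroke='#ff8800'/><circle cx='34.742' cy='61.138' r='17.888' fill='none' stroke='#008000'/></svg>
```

G21
G90
G0 X61.926 Y93.549
M3 S430
G1 X85.615 Y93.549 F1798
G1 X85.615 Y75.941 F1798
G1 X61.926 Y75.941 F1798
G1 X61.926 Y93.549 F1798
M5
G0 X76.927 Y44.947
M3 S218
G1 X9.790 Y35.978 F3159
G1 X99.270 Y100.563 F3159
M5
G0 X14.379 Y61.758
M3 S218
G1 X105.849 Y51.679 F3159
M5
G0 X5.608 Y62.733
M3 S430
G1 X43.829 Y62.733 F1798
G1 X43.829 Y34.615 F1798
G1 X5.608 Y34.615 F1798
G1 X5.608 Y62.733 F1798
M5
G0 X55.909 Y96.479
M3 S430
G1 X48.958 Y113.259 F1798
G1 X32.178 Y120.210 F1798
G1 X15.398 Y113.259 F1798
G1 X8.447 Y96.479 F1798
G1 X15.398 Y79.699 F1798
G1 X32.178 Y72.748 F1798
G1 X48.958 Y79.699 F1798
G1 X55.909 Y96.479 F1798
M5
G0 X55.179 Y115.692
M3 S218
G1 X50.835 Y126.180 F3159
G1 X40.347 Y130.524 F3159
G1 X29.859 Y126.180 F3159
G1 X25.515 Y115.692 F3159
G1 X29.859 Y105.204 F3159
G1 X40.347 Y100.860 F3159
G1 X50.835 Y105.204 F3159
G1 X55.179 Y115.692 F3159
M5
G0 X81.258 Y101.413
M3 S218
G1 X92.536 Y108.193 F3159
G1 X102.470 Y99.561 F3159
G1 X97.330 Y87.447 F3159
G1 X84.221 Y88.591 F3159
G1 X81.258 Y101.413 F3159
M5
G0 X52.630 Y72.443
M3 S430
G1 X47.391 Y85.092 F1798
G1 X34.742 Y90.331 F1798
G1 X22.093 Y85.092 F1798
G1 X16.854 Y72.443 F1798
G1 X22.093 Y59.794 F1798
G1 X34.742 Y54.555 F1798
G1 X47.391 Y59.794 F1798
G1 X52.630 Y72.443 F1798
M5
G0 X0.000 Y0.000

Since the viewBox matches the mm dimensions, user units are millimetres directly. The only transform is the Y-flip y_m = 133.581 − y_svg.

Shape 1 is a rectangle drawn with `<path>`. Its stroke #008000 means score at S430, F1798. After flipping Y the toolpath is (61.926,93.549) → (85.615,93.549) → (85.615,75.941) → (61.926,75.941) → (61.926,93.549), returning to the start.

Shape 2 is a open polyline drawn with `<polyline>`. Its stroke #ff8800 means engrave at S218, F3159. After flipping Y the toolpath is (76.927,44.947) → (9.790,35.978) → (99.270,100.563).

Shape 3 is a line segment drawn with `<path>`. Its stroke #ff8800 means engrave at S218, F3159. After flipping Y the toolpath is (14.379,61.758) → (105.849,51.679).

Shape 4 is a rectangle drawn with `<path>`. Its stroke #008000 means score at S430, F1798. After flipping Y the toolpath is (5.608,62.733) → (43.829,62.733) → (43.829,34.615) → (5.608,34.615) → (5.608,62.733), returning to the start.

Shape 5 is a circle drawn with `<circle>`. Its stroke #008000 means score at S430, F1798. After flipping Y the toolpath is (55.909,96.479) → (48.958,113.259) → (32.178,120.210) → (15.398,113.259) → (8.447,96.479) → (15.398,79.699) → (32.178,72.748) → (48.958,79.699) → (55.909,96.479), returning to the start.

Shape 6 is a circle drawn with `<circle>`. Its stroke #ff8800 means engrave at S218, F3159. After flipping Y the toolpath is (55.179,115.692) → (50.835,126.180) → (40.347,130.524) → (29.859,126.180) → (25.515,115.692) → (29.859,105.204) → (40.347,100.860) → (50.835,105.204) → (55.179,115.692), returning to the start.

Shape 7 is a regular polygon drawn with `<path>`. Its stroke #ff8800 means engrave at S218, F3159. After flipping Y the toolpath is (81.258,101.413) → (92.536,108.193) → (102.470,99.561) → (97.330,87.447) → (84.221,88.591) → (81.258,101.413), returning to the start.

Shape 8 is a circle drawn with `<circle>`. Its stroke #008000 means score at S430, F1798. After flipping Y the toolpath is (52.630,72.443) → (47.391,85.092) → (34.742,90.331) → (22.093,85.092) → (16.854,72.443) → (22.093,59.794) → (34.742,54.555) → (47.391,59.794) → (52.630,72.443), returning to the start.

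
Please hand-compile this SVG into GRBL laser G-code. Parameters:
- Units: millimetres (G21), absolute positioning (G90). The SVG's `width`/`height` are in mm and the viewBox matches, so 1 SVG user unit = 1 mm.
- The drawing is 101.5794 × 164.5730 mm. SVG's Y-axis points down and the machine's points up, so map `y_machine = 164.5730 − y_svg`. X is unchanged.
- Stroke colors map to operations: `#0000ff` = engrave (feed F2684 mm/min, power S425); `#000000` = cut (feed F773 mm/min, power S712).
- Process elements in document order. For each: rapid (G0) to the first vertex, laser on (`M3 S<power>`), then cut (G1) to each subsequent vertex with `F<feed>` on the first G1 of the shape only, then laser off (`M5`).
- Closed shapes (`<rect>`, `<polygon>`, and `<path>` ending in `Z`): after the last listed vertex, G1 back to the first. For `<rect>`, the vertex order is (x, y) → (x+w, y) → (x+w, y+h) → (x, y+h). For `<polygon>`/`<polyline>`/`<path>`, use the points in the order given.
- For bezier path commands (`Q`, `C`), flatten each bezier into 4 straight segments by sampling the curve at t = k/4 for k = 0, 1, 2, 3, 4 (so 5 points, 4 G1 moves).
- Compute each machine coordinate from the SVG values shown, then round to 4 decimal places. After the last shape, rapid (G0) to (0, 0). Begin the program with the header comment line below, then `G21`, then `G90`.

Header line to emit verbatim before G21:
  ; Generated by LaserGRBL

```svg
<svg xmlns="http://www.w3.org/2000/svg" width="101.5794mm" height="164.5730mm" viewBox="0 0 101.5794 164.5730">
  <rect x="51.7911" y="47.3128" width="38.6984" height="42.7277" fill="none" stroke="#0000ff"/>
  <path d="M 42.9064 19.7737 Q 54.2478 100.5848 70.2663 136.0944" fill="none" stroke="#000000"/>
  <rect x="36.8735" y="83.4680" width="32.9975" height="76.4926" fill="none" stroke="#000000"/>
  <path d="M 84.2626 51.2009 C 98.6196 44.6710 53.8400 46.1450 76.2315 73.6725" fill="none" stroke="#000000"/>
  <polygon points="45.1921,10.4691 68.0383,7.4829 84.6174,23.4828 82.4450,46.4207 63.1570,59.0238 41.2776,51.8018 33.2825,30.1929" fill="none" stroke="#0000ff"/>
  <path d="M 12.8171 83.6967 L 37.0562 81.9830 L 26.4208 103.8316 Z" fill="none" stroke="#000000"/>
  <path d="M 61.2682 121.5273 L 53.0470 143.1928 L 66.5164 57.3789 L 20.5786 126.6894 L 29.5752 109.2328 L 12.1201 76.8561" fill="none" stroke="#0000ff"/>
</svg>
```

; Generated by LaserGRBL
G21
G90
G0 X51.7911 Y117.2602
M3 S425
G1 X90.4895 Y117.2602 F2684
G1 X90.4895 Y74.5325
G1 X51.7911 Y74.5325
G1 X51.7911 Y117.2602
M5
G0 X42.9064 Y144.7993
M3 S712
G1 X48.8694 Y107.2251 F773
G1 X55.4171 Y75.3136
G1 X62.5494 Y49.0647
G1 X70.2663 Y28.4786
M5
G0 X36.8735 Y81.1050
M3 S712
G1 X69.8710 Y81.1050 F773
G1 X69.8710 Y4.6124
G1 X36.8735 Y4.6124
G1 X36.8735 Y81.1050
M5
G0 X84.2626 Y113.3721
M3 S712
G1 X85.9158 Y116.4868 F773
G1 X77.2341 Y114.9078
G1 X70.0589 Y106.9431
G1 X76.2315 Y90.9005
M5
G0 X45.1921 Y154.1039
M3 S425
G1 X68.0383 Y157.0901 F2684
G1 X84.6174 Y141.0902
G1 X82.4450 Y118.1523
G1 X63.1570 Y105.5492
G1 X41.2776 Y112.7712
G1 X33.2825 Y134.3801
G1 X45.1921 Y154.1039
M5
G0 X12.8171 Y80.8763
M3 S712
G1 X37.0562 Y82.5900 F773
G1 X26.4208 Y60.7414
G1 X12.8171 Y80.8763
M5
G0 X61.2682 Y43.0457
M3 S425
G1 X53.0470 Y21.3802 F2684
G1 X66.5164 Y107.1941
G1 X20.5786 Y37.8836
G1 X29.5752 Y55.3402
G1 X12.1201 Y87.7169
M5
G0 X0.0000 Y0.0000

viewBox `0 0 101.5794 164.5730` with mm width/height → 1 unit = 1 mm. Flip: y_m = 164.5730 − y_svg.

**Shape 1** — `<rect>` rectangle, stroke `#0000ff` → engrave (S425, F2684). Machine vertices: (51.7911,117.2602) → (90.4895,117.2602) → (90.4895,74.5325) → (51.7911,74.5325) → (51.7911,117.2602). Closed: final G1 returns to the first vertex.

**Shape 2** — `<path>` quadratic bezier, stroke `#000000` → cut (S712, F773). Control points (SVG): P0=(42.9064,19.7737), P1=(54.2478,100.5848), P2=(70.2663,136.0944); sampled at t=k/4. Machine vertices: (42.9064,144.7993) → (48.8694,107.2251) → (55.4171,75.3136) → (62.5494,49.0647) → (70.2663,28.4786). Open path.

**Shape 3** — `<rect>` rectangle, stroke `#000000` → cut (S712, F773). Machine vertices: (36.8735,81.1050) → (69.8710,81.1050) → (69.8710,4.6124) → (36.8735,4.6124) → (36.8735,81.1050). Closed: final G1 returns to the first vertex.

**Shape 4** — `<path>` cubic bezier, stroke `#000000` → cut (S712, F773). Control points (SVG): P0=(84.2626,51.2009), P1=(98.6196,44.6710), P2=(53.8400,46.1450), P3=(76.2315,73.6725); sampled at t=k/4. Machine vertices: (84.2626,113.3721) → (85.9158,116.4868) → (77.2341,114.9078) → (70.0589,106.9431) → (76.2315,90.9005). Open path.

**Shape 5** — `<polygon>` regular polygon, stroke `#0000ff` → engrave (S425, F2684). Machine vertices: (45.1921,154.1039) → (68.0383,157.0901) → (84.6174,141.0902) → (82.4450,118.1523) → (63.1570,105.5492) → (41.2776,112.7712) → (33.2825,134.3801) → (45.1921,154.1039). Closed: final G1 returns to the first vertex.

**Shape 6** — `<path>` regular polygon, stroke `#000000` → cut (S712, F773). Machine vertices: (12.8171,80.8763) → (37.0562,82.5900) → (26.4208,60.7414) → (12.8171,80.8763). Closed: final G1 returns to the first vertex.

**Shape 7** — `<path>` open polyline, stroke `#0000ff` → engrave (S425, F2684). Machine vertices: (61.2682,43.0457) → (53.0470,21.3802) → (66.5164,107.1941) → (20.5786,37.8836) → (29.5752,55.3402) → (12.1201,87.7169). Open path.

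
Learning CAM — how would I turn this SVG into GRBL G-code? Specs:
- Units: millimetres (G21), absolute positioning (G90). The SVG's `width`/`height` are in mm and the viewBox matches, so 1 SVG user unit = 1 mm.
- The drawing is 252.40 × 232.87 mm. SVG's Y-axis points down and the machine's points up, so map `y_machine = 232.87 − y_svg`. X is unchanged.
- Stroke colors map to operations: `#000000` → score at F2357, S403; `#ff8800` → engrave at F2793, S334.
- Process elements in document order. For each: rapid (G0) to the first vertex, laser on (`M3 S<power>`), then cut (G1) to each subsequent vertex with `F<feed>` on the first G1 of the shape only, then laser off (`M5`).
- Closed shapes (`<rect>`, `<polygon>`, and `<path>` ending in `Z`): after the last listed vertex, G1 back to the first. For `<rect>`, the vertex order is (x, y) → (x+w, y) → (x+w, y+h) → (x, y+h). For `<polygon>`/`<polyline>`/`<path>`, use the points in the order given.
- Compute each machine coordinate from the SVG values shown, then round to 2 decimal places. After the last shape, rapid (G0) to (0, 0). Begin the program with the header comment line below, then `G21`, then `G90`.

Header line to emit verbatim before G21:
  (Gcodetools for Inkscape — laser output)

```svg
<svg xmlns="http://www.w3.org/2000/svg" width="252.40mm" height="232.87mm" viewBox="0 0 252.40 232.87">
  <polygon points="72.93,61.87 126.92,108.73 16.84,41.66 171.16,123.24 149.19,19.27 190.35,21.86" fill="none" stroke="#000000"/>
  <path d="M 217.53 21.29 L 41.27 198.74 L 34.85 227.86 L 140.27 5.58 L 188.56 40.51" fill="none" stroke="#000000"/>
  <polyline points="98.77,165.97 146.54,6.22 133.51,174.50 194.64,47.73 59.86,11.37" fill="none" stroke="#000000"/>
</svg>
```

1 u = 1 mm; y_m = 232.87 − y.

[1] `<polygon>` closed polygon, #000000→score S403 F2357: (72.93,171.00) → (126.92,124.14) → (16.84,191.21) → (171.16,109.63) → (149.19,213.60) → (190.35,211.01) → (72.93,171.00) (closed)

[2] `<path>` open polyline, #000000→score S403 F2357: (217.53,211.58) → (41.27,34.13) → (34.85,5.01) → (140.27,227.29) → (188.56,192.36)

[3] `<polyline>` open polyline, #000000→score S403 F2357: (98.77,66.90) → (146.54,226.65) → (133.51,58.37) → (194.64,185.14) → (59.86,221.50)

(Gcodetools for Inkscape — laser output)
G21
G90
G0 X72.93 Y171.00
M3 S403
G1 X126.92 Y124.14 F2357
G1 X16.84 Y191.21
G1 X171.16 Y109.63
G1 X149.19 Y213.60
G1 X190.35 Y211.01
G1 X72.93 Y171.00
M5
G0 X217.53 Y211.58
M3 S403
G1 X41.27 Y34.13 F2357
G1 X34.85 Y5.01
G1 X140.27 Y227.29
G1 X188.56 Y192.36
M5
G0 X98.77 Y66.90
M3 S403
G1 X146.54 Y226.65 F2357
G1 X133.51 Y58.37
G1 X194.64 Y185.14
G1 X59.86 Y221.50
M5
G0 X0.00 Y0.00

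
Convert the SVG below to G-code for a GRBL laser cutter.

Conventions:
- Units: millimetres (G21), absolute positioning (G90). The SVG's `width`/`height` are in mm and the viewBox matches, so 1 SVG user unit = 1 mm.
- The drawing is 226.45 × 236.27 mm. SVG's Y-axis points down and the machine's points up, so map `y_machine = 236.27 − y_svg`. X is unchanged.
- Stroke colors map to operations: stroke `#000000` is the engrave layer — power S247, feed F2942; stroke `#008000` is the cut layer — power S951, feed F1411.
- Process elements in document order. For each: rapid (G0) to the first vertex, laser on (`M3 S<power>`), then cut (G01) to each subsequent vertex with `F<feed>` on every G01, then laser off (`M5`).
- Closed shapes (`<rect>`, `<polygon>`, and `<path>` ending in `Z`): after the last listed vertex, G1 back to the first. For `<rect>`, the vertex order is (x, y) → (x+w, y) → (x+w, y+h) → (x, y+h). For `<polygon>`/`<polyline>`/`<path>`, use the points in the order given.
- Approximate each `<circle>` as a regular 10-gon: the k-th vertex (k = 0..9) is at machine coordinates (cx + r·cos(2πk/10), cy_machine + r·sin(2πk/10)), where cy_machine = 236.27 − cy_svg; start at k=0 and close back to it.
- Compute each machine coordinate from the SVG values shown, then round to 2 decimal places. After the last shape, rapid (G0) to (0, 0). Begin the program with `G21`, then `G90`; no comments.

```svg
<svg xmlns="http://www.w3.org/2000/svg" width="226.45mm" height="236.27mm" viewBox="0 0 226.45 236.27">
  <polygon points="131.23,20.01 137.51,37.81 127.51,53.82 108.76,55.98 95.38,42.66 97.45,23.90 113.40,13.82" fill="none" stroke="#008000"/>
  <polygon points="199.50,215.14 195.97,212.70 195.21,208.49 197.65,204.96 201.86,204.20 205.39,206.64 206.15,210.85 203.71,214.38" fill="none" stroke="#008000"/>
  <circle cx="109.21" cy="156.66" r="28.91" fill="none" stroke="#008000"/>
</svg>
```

G21
G90
G0 X131.23 Y216.26
M3 S951
G01 X137.51 Y198.46 F1411
G01 X127.51 Y182.45 F1411
G01 X108.76 Y180.29 F1411
G01 X95.38 Y193.61 F1411
G01 X97.45 Y212.37 F1411
G01 X113.40 Y222.45 F1411
G01 X131.23 Y216.26 F1411
M5
G0 X199.50 Y21.13
M3 S951
G01 X195.97 Y23.57 F1411
G01 X195.21 Y27.78 F1411
G01 X197.65 Y31.31 F1411
G01 X201.86 Y32.07 F1411
G01 X205.39 Y29.63 F1411
G01 X206.15 Y25.42 F1411
G01 X203.71 Y21.89 F1411
G01 X199.50 Y21.13 F1411
M5
G0 X138.12 Y79.61
M3 S951
G01 X132.60 Y96.60 F1411
G01 X118.14 Y107.11 F1411
G01 X100.28 Y107.11 F1411
G01 X85.82 Y96.60 F1411
G01 X80.30 Y79.61 F1411
G01 X85.82 Y62.62 F1411
G01 X100.28 Y52.11 F1411
G01 X118.14 Y52.11 F1411
G01 X132.60 Y62.62 F1411
G01 X138.12 Y79.61 F1411
M5
G0 X0.00 Y0.00

1 u = 1 mm; y_m = 236.27 − y.

[1] `<polygon>` regular polygon, #008000→cut S951 F1411: (131.23,216.26) → (137.51,198.46) → (127.51,182.45) → (108.76,180.29) → (95.38,193.61) → (97.45,212.37) → (113.40,222.45) → (131.23,216.26) (closed)

[2] `<polygon>` regular polygon, #008000→cut S951 F1411: (199.50,21.13) → (195.97,23.57) → (195.21,27.78) → (197.65,31.31) → (201.86,32.07) → (205.39,29.63) → (206.15,25.42) → (203.71,21.89) → (199.50,21.13) (closed)

[3] `<circle>` circle, #008000→cut S951 F1411: (138.12,79.61) → (132.60,96.60) → (118.14,107.11) → (100.28,107.11) → (85.82,96.60) → (80.30,79.61) → (85.82,62.62) → (100.28,52.11) → (118.14,52.11) → (132.60,62.62) → (138.12,79.61) (closed)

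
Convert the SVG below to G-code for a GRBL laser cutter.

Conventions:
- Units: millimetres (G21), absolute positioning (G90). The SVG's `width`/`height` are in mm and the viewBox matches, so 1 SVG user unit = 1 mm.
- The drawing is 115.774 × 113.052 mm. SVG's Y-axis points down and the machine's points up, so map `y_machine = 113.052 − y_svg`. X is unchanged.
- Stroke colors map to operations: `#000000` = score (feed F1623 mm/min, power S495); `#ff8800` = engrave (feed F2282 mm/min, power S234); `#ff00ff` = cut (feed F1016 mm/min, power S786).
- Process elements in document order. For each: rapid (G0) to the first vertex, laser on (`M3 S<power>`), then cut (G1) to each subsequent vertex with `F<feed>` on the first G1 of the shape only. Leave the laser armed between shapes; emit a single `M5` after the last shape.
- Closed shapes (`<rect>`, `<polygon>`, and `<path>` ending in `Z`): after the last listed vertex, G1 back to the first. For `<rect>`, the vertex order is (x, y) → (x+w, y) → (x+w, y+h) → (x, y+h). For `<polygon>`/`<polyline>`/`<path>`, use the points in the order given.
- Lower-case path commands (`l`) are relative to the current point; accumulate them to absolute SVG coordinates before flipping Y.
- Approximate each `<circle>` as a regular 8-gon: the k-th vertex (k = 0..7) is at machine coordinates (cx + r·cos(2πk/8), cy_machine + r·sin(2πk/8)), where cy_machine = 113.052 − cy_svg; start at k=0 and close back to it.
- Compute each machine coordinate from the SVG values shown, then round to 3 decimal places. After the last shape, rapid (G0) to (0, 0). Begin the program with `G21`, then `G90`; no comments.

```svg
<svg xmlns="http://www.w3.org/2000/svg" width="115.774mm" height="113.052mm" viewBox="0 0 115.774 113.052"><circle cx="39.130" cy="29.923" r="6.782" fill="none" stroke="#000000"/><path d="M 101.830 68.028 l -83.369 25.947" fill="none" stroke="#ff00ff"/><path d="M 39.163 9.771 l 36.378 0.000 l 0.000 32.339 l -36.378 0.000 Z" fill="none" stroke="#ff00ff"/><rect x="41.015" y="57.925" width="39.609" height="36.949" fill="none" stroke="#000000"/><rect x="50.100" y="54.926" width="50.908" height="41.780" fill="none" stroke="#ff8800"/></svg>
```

viewBox `0 0 115.774 113.052` with mm width/height → 1 unit = 1 mm. Flip: y_m = 113.052 − y_svg.

**Shape 1** — `<circle>` circle, stroke `#000000` → score (S495, F1623). Machine vertices: (45.912,83.129) → (43.926,87.925) → (39.130,89.911) → (34.334,87.925) → (32.348,83.129) → (34.334,78.333) → (39.130,76.347) → (43.926,78.333) → (45.912,83.129). Closed: final G1 returns to the first vertex.

**Shape 2** — `<path>` line segment, stroke `#ff00ff` → cut (S786, F1016). Machine vertices: (101.830,45.024) → (18.461,19.077). Open path.

**Shape 3** — `<path>` rectangle, stroke `#ff00ff` → cut (S786, F1016). Machine vertices: (39.163,103.281) → (75.541,103.281) → (75.541,70.942) → (39.163,70.942) → (39.163,103.281). Closed: final G1 returns to the first vertex.

**Shape 4** — `<rect>` rectangle, stroke `#000000` → score (S495, F1623). Machine vertices: (41.015,55.127) → (80.624,55.127) → (80.624,18.178) → (41.015,18.178) → (41.015,55.127). Closed: final G1 returns to the first vertex.

**Shape 5** — `<rect>` rectangle, stroke `#ff8800` → engrave (S234, F2282). Machine vertices: (50.100,58.126) → (101.008,58.126) → (101.008,16.346) → (50.100,16.346) → (50.100,58.126). Closed: final G1 returns to the first vertex.

G21
G90
G0 X45.912 Y83.129
M3 S495
G1 X43.926 Y87.925 F1623
G1 X39.130 Y89.911
G1 X34.334 Y87.925
G1 X32.348 Y83.129
G1 X34.334 Y78.333
G1 X39.130 Y76.347
G1 X43.926 Y78.333
G1 X45.912 Y83.129
G0 X101.830 Y45.024
M3 S786
G1 X18.461 Y19.077 F1016
G0 X39.163 Y103.281
M3 S786
G1 X75.541 Y103.281 F1016
G1 X75.541 Y70.942
G1 X39.163 Y70.942
G1 X39.163 Y103.281
G0 X41.015 Y55.127
M3 S495
G1 X80.624 Y55.127 F1623
G1 X80.624 Y18.178
G1 X41.015 Y18.178
G1 X41.015 Y55.127
G0 X50.100 Y58.126
M3 S234
G1 X101.008 Y58.126 F2282
G1 X101.008 Y16.346
G1 X50.100 Y16.346
G1 X50.100 Y58.126
M5
G0 X0.000 Y0.000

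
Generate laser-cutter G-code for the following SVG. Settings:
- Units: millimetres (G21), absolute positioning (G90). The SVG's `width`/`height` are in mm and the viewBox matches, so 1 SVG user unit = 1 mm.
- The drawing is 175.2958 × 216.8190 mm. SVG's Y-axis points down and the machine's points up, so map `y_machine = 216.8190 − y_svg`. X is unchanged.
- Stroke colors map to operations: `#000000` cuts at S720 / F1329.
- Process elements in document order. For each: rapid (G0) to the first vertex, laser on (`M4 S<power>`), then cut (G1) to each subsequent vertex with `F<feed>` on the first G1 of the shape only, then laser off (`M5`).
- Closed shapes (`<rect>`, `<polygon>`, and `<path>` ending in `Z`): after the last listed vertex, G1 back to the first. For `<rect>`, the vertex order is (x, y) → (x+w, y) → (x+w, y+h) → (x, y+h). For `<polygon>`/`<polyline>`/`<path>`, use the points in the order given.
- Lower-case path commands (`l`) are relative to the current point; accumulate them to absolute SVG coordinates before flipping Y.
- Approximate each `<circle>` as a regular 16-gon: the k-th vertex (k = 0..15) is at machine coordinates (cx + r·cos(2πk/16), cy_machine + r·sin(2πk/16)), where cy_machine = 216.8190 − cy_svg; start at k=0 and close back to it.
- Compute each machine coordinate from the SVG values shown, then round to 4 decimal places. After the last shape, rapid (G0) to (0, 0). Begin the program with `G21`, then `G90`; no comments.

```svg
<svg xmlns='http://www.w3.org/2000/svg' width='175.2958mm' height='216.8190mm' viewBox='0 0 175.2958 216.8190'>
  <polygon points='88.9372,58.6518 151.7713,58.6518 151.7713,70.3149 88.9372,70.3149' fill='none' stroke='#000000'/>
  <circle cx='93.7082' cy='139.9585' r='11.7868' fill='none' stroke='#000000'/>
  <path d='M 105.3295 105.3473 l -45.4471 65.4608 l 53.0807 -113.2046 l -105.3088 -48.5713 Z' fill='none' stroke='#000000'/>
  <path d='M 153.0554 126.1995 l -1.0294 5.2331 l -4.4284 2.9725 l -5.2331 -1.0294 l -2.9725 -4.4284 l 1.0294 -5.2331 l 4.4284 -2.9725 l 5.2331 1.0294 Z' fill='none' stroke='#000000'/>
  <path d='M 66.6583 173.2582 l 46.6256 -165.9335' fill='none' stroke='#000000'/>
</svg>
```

G21
G90
G0 X88.9372 Y158.1672
M4 S720
G1 X151.7713 Y158.1672 F1329
G1 X151.7713 Y146.5041
G1 X88.9372 Y146.5041
G1 X88.9372 Y158.1672
M5
G0 X105.4950 Y76.8605
M4 S720
G1 X104.5978 Y81.3711 F1329
G1 X102.0427 Y85.1950
G1 X98.2188 Y87.7501
G1 X93.7082 Y88.6473
G1 X89.1976 Y87.7501
G1 X85.3737 Y85.1950
G1 X82.8186 Y81.3711
G1 X81.9214 Y76.8605
G1 X82.8186 Y72.3499
G1 X85.3737 Y68.5260
G1 X89.1976 Y65.9709
G1 X93.7082 Y65.0737
G1 X98.2188 Y65.9709
G1 X102.0427 Y68.5260
G1 X104.5978 Y72.3499
G1 X105.4950 Y76.8605
M5
G0 X105.3295 Y111.4717
M4 S720
G1 X59.8824 Y46.0109 F1329
G1 X112.9631 Y159.2155
G1 X7.6543 Y207.7868
G1 X105.3295 Y111.4717
M5
G0 X153.0554 Y90.6195
M4 S720
G1 X152.0260 Y85.3864 F1329
G1 X147.5976 Y82.4139
G1 X142.3645 Y83.4433
G1 X139.3920 Y87.8717
G1 X140.4214 Y93.1048
G1 X144.8498 Y96.0773
G1 X150.0829 Y95.0479
G1 X153.0554 Y90.6195
M5
G0 X66.6583 Y43.5608
M4 S720
G1 X113.2839 Y209.4943 F1329
M5
G0 X0.0000 Y0.0000

1 u = 1 mm; y_m = 216.8190 − y.

[1] `<polygon>` rectangle, #000000→cut S720 F1329: (88.9372,158.1672) → (151.7713,158.1672) → (151.7713,146.5041) → (88.9372,146.5041) → (88.9372,158.1672) (closed)

[2] `<circle>` circle, #000000→cut S720 F1329: (105.4950,76.8605) → (104.5978,81.3711) → (102.0427,85.1950) → (98.2188,87.7501) → (93.7082,88.6473) → (89.1976,87.7501) → (85.3737,85.1950) → (82.8186,81.3711) → (81.9214,76.8605) → (82.8186,72.3499) → (85.3737,68.5260) → (89.1976,65.9709) → (93.7082,65.0737) → (98.2188,65.9709) → (102.0427,68.5260) → (104.5978,72.3499) → (105.4950,76.8605) (closed)

[3] `<path>` closed polygon, #000000→cut S720 F1329: (105.3295,111.4717) → (59.8824,46.0109) → (112.9631,159.2155) → (7.6543,207.7868) → (105.3295,111.4717) (closed)

[4] `<path>` regular polygon, #000000→cut S720 F1329: (153.0554,90.6195) → (152.0260,85.3864) → (147.5976,82.4139) → (142.3645,83.4433) → (139.3920,87.8717) → (140.4214,93.1048) → (144.8498,96.0773) → (150.0829,95.0479) → (153.0554,90.6195) (closed)

[5] `<path>` line segment, #000000→cut S720 F1329: (66.6583,43.5608) → (113.2839,209.4943)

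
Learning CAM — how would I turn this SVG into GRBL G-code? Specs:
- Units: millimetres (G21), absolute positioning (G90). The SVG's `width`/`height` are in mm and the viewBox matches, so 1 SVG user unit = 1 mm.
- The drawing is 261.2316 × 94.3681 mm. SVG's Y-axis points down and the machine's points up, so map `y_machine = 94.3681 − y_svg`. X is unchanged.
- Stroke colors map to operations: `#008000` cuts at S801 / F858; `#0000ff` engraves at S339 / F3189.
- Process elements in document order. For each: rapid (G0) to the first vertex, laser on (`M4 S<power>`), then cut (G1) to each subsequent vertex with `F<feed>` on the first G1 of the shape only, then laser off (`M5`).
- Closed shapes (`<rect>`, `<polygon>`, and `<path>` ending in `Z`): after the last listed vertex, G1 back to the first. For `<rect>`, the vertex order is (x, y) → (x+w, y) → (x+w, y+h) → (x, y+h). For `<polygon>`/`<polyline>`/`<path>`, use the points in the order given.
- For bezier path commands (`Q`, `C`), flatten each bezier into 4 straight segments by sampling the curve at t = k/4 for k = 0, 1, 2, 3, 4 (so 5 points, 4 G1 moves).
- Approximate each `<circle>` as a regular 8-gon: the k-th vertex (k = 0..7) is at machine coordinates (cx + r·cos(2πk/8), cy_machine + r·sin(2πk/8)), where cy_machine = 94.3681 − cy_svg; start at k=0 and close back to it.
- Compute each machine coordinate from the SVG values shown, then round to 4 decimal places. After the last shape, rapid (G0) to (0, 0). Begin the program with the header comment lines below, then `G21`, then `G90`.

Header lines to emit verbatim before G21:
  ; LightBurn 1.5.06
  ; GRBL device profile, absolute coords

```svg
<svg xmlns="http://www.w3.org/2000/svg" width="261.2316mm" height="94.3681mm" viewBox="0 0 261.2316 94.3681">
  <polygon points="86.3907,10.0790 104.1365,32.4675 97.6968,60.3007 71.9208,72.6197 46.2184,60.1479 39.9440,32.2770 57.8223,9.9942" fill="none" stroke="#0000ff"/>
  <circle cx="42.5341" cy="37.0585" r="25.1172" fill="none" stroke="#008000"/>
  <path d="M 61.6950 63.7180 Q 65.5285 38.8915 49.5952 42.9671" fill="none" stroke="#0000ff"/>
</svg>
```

1 u = 1 mm; y_m = 94.3681 − y.

[1] `<polygon>` regular polygon, #0000ff→engrave S339 F3189: (86.3907,84.2891) → (104.1365,61.9006) → (97.6968,34.0674) → (71.9208,21.7484) → (46.2184,34.2202) → (39.9440,62.0911) → (57.8223,84.3739) → (86.3907,84.2891) (closed)

[2] `<circle>` circle, #008000→cut S801 F858: (67.6513,57.3096) → (60.2946,75.0701) → (42.5341,82.4268) → (24.7736,75.0701) → (17.4169,57.3096) → (24.7736,39.5491) → (42.5341,32.1924) → (60.2946,39.5491) → (67.6513,57.3096) (closed)

[3] `<path>` quadratic bezier, #0000ff→engrave S339 F3189: (61.6950,30.6501) → (62.3763,41.2570) → (60.5868,48.2511) → (56.3264,51.6324) → (49.5952,51.4010)

; LightBurn 1.5.06
; GRBL device profile, absolute coords
G21
G90
G0 X86.3907 Y84.2891
M4 S339
G1 X104.1365 Y61.9006 F3189
G1 X97.6968 Y34.0674
G1 X71.9208 Y21.7484
G1 X46.2184 Y34.2202
G1 X39.9440 Y62.0911
G1 X57.8223 Y84.3739
G1 X86.3907 Y84.2891
M5
G0 X67.6513 Y57.3096
M4 S801
G1 X60.2946 Y75.0701 F858
G1 X42.5341 Y82.4268
G1 X24.7736 Y75.0701
G1 X17.4169 Y57.3096
G1 X24.7736 Y39.5491
G1 X42.5341 Y32.1924
G1 X60.2946 Y39.5491
G1 X67.6513 Y57.3096
M5
G0 X61.6950 Y30.6501
M4 S339
G1 X62.3763 Y41.2570 F3189
G1 X60.5868 Y48.2511
G1 X56.3264 Y51.6324
G1 X49.5952 Y51.4010
M5
G0 X0.0000 Y0.0000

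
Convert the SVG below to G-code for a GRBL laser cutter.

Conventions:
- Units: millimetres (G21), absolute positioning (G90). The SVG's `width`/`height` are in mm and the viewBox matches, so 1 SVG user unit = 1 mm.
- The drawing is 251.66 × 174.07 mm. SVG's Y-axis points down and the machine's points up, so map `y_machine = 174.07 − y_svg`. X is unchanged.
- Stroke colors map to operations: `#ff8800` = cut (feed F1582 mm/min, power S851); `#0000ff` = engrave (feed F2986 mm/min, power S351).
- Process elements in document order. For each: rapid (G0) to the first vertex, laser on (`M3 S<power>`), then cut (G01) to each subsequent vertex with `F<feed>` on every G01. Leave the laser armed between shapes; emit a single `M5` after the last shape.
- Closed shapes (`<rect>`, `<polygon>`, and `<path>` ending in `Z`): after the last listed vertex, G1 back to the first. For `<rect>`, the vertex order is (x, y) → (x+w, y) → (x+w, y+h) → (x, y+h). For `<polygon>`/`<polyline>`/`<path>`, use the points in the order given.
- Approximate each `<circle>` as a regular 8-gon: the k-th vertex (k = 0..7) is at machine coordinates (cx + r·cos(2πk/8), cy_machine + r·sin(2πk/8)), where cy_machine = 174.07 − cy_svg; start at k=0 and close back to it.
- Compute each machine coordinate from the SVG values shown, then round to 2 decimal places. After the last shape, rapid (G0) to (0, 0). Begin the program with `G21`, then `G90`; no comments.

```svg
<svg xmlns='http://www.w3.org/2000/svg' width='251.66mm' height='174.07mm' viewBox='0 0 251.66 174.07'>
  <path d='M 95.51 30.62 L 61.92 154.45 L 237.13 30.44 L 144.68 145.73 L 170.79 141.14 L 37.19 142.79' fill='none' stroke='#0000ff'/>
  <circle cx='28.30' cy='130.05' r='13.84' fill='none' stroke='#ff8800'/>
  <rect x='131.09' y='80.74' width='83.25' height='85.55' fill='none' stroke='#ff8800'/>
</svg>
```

G21
G90
G0 X95.51 Y143.45
M3 S351
G01 X61.92 Y19.62 F2986
G01 X237.13 Y143.63 F2986
G01 X144.68 Y28.34 F2986
G01 X170.79 Y32.93 F2986
G01 X37.19 Y31.28 F2986
G0 X42.14 Y44.02
M3 S851
G01 X38.09 Y53.81 F1582
G01 X28.30 Y57.86 F1582
G01 X18.51 Y53.81 F1582
G01 X14.46 Y44.02 F1582
G01 X18.51 Y34.23 F1582
G01 X28.30 Y30.18 F1582
G01 X38.09 Y34.23 F1582
G01 X42.14 Y44.02 F1582
G0 X131.09 Y93.33
M3 S851
G01 X214.34 Y93.33 F1582
G01 X214.34 Y7.78 F1582
G01 X131.09 Y7.78 F1582
G01 X131.09 Y93.33 F1582
M5
G0 X0.00 Y0.00

Since the viewBox matches the mm dimensions, user units are millimetres directly. The only transform is the Y-flip y_m = 174.07 − y_svg.

Shape 1 is a open polyline drawn with `<path>`. Its stroke #0000ff means engrave at S351, F2986. After flipping Y the toolpath is (95.51,143.45) → (61.92,19.62) → (237.13,143.63) → (144.68,28.34) → (170.79,32.93) → (37.19,31.28).

Shape 2 is a circle drawn with `<circle>`. Its stroke #ff8800 means cut at S851, F1582. After flipping Y the toolpath is (42.14,44.02) → (38.09,53.81) → (28.30,57.86) → (18.51,53.81) → (14.46,44.02) → (18.51,34.23) → (28.30,30.18) → (38.09,34.23) → (42.14,44.02), returning to the start.

Shape 3 is a rectangle drawn with `<rect>`. Its stroke #ff8800 means cut at S851, F1582. After flipping Y the toolpath is (131.09,93.33) → (214.34,93.33) → (214.34,7.78) → (131.09,7.78) → (131.09,93.33), returning to the start.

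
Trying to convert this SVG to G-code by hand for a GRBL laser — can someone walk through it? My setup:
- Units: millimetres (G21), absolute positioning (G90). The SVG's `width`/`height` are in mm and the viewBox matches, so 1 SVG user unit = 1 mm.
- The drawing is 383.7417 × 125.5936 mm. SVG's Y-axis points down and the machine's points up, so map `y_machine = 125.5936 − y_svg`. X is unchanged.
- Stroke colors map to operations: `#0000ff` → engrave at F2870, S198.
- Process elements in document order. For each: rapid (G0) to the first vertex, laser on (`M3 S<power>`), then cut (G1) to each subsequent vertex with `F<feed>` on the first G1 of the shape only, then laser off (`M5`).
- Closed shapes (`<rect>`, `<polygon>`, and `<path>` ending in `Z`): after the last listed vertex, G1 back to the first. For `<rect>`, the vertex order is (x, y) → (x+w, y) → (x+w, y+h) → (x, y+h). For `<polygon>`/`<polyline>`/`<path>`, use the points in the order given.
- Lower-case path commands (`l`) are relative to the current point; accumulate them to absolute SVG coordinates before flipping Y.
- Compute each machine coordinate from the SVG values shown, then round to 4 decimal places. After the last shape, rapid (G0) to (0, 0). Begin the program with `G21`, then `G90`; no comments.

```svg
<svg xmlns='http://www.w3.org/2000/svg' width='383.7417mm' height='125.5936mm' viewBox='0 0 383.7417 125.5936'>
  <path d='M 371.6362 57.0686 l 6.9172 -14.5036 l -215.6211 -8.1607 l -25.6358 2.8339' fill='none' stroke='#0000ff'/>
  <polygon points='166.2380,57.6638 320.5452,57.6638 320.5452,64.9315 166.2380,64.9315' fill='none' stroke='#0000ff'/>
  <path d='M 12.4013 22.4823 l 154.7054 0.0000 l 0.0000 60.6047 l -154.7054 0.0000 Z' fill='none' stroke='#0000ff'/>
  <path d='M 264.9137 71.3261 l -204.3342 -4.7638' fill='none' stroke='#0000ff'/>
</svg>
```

1 u = 1 mm; y_m = 125.5936 − y.

[1] `<path>` open polyline, #0000ff→engrave S198 F2870: (371.6362,68.5250) → (378.5534,83.0286) → (162.9323,91.1893) → (137.2965,88.3554)

[2] `<polygon>` rectangle, #0000ff→engrave S198 F2870: (166.2380,67.9298) → (320.5452,67.9298) → (320.5452,60.6621) → (166.2380,60.6621) → (166.2380,67.9298) (closed)

[3] `<path>` rectangle, #0000ff→engrave S198 F2870: (12.4013,103.1113) → (167.1067,103.1113) → (167.1067,42.5066) → (12.4013,42.5066) → (12.4013,103.1113) (closed)

[4] `<path>` line segment, #0000ff→engrave S198 F2870: (264.9137,54.2675) → (60.5795,59.0313)

G21
G90
G0 X371.6362 Y68.5250
M3 S198
G1 X378.5534 Y83.0286 F2870
G1 X162.9323 Y91.1893
G1 X137.2965 Y88.3554
M5
G0 X166.2380 Y67.9298
M3 S198
G1 X320.5452 Y67.9298 F2870
G1 X320.5452 Y60.6621
G1 X166.2380 Y60.6621
G1 X166.2380 Y67.9298
M5
G0 X12.4013 Y103.1113
M3 S198
G1 X167.1067 Y103.1113 F2870
G1 X167.1067 Y42.5066
G1 X12.4013 Y42.5066
G1 X12.4013 Y103.1113
M5
G0 X264.9137 Y54.2675
M3 S198
G1 X60.5795 Y59.0313 F2870
M5
G0 X0.0000 Y0.0000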